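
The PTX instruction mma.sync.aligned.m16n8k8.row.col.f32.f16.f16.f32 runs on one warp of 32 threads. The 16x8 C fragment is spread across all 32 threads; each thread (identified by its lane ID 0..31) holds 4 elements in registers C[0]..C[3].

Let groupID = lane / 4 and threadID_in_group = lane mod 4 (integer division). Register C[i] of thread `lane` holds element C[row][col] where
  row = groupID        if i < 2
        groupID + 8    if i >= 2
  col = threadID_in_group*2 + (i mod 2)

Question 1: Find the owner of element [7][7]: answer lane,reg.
r:7=>grp=7,rB=0  c:7=>tig=3,lo=1
L=7*4+3=31  i=0*2+1=1

31,1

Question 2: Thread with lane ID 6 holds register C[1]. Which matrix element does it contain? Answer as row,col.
lane 6->6/4=1, 6 mod 4=2
i=1  r:1+0->1  c:2·2+1->5

1,5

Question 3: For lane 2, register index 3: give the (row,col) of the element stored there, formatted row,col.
lane 2: grp=0 (2/4), tig=2 (2%4)
i=3: r=0+8=8, c=2*2+1=5

8,5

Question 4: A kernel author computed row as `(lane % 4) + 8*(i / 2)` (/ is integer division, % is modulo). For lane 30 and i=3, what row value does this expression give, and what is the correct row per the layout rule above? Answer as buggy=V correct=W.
buggy=10 correct=15

`(lane % 4) + 8*(i / 2)`[30,3]->10
L=30->g=30>>2=7, t=30&3=2
[3]->row 7+8=15  col 2·2+1=5
row: 10 vs 15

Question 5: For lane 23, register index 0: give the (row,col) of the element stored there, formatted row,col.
lane 23=>23/4=5, 23 mod 4=3
i=0  r:5+0=>5  c:2·3+0=>6

5,6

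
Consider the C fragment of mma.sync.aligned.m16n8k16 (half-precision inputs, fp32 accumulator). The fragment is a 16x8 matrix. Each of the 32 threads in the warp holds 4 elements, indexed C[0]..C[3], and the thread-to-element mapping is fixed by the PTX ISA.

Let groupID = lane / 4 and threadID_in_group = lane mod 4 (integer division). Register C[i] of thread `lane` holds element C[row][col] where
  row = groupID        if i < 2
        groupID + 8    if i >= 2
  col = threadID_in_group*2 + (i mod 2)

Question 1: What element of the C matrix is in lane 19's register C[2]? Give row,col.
lane 19→19/4=4, 19 mod 4=3
i=2  r:4+8→12  c:2·3+0→6

12,6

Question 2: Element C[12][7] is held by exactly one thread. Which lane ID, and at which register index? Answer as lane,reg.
19,3

r: 12->gid=4,r8=1  c: 7->tid=3,i&1=1
L=4*4+3=19  i=1*2+1=3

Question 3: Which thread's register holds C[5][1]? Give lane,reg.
r: 5->gid=5,r8=0  c: 1->tid=0,i&1=1
L=5*4+0=20  i=0*2+1=1

20,1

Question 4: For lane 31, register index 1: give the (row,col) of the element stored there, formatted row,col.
lane 31: G=7 (31/4), T=3 (31%4)
i=1: r=7+0=7, c=3*2+1=7

7,7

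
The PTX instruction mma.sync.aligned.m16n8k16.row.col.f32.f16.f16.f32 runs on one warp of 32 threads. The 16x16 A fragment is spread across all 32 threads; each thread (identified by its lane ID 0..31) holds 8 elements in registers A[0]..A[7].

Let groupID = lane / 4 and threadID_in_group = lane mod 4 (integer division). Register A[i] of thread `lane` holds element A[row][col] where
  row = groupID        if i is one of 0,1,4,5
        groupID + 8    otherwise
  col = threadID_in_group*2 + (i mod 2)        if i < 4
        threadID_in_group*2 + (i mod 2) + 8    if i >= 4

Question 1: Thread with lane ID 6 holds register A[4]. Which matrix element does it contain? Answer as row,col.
1,12

lane 6: gid=1 (6/4), tid=2 (6%4)
i=4: r=1+0=1, c=2*2+0+8=12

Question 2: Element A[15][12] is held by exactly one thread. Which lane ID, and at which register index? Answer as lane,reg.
30,6

r=15→G=7,rhi=1  c=12→chi=1,T=2,p=0
L=7*4+2=30  i=1*4+1*2+0=6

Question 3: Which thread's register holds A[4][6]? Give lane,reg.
r=4->g=4,rb=0  c=6->cb=0,t=3,b0=0
L=4*4+3=19  i=0*4+0*2+0=0

19,0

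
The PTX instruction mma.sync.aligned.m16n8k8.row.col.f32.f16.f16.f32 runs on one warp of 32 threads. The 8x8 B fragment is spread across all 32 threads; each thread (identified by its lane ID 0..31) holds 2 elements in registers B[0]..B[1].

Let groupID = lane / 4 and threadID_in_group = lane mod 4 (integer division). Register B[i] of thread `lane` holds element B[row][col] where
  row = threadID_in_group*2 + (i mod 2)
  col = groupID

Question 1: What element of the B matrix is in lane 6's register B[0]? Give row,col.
lane 6: gid=1 (6/4), tid=2 (6%4)
i=0: r=2*2+0=4, c=gid=1

4,1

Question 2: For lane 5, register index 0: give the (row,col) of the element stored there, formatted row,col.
lane 5: gid=1 (5/4), tid=1 (5%4)
i=0: r=1*2+0=2, c=gid=1

2,1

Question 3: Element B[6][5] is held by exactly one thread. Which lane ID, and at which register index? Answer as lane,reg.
23,0

c=5⇒gr=5  r=6⇒th=3,odd=0
L=5*4+3=23  i=0=0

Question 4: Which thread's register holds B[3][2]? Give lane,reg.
9,1

c=2→G=2  r=3→T=1,p=1
L=2*4+1=9  i=1=1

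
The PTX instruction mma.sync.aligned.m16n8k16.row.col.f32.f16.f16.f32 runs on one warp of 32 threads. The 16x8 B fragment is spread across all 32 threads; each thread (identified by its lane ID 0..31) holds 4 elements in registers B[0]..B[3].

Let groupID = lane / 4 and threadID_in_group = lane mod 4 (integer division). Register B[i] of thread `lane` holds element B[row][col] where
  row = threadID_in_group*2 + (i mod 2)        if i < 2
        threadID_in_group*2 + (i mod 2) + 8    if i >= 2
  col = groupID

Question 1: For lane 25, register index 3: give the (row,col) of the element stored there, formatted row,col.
11,6

L=25->g=25>>2=6, t=25&3=1
[3]->row 1·2+1+8=11  col g=6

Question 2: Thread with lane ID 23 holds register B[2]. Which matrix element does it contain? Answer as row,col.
lane 23: gid=5 (23/4), tid=3 (23%4)
i=2: r=3*2+0+8=14, c=gid=5

14,5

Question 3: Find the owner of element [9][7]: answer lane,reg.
c=7⇒gr=7  r=9⇒Rb=1,th=0,odd=1
L=7*4+0=28  i=1*2+1=3

28,3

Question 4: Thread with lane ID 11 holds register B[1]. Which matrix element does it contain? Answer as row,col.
7,2

lane 11=>11/4=2, 11 mod 4=3
i=1  r:2·3+1+0=>7  c:2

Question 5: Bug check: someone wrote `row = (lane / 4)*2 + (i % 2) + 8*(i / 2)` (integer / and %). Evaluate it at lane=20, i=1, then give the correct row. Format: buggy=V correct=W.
buggy=11 correct=1

`(lane / 4)*2 + (i % 2) + 8*(i / 2)`[20,1]→11
lane 20→20/4=5, 20 mod 4=0
i=1  r:2·0+1+0→1  c:5
row: 11 vs 1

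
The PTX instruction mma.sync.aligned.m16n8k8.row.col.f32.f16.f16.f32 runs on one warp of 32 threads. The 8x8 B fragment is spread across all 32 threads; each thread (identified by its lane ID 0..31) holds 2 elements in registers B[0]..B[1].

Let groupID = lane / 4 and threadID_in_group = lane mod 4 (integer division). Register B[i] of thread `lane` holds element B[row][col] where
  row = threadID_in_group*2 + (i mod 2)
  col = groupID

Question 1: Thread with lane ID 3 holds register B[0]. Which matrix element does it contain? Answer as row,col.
3: gr=0,th=3
[0] (3*2+0,0) = (6,0)

6,0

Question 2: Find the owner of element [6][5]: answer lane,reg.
23,0

c: 5->gid=5  r: 6->tid=3,i&1=0
L=5*4+3=23  i=0=0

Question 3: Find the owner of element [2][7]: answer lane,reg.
29,0

c:7=>grp=7  r:2=>tig=1,lo=0
L=7*4+1=29  i=0=0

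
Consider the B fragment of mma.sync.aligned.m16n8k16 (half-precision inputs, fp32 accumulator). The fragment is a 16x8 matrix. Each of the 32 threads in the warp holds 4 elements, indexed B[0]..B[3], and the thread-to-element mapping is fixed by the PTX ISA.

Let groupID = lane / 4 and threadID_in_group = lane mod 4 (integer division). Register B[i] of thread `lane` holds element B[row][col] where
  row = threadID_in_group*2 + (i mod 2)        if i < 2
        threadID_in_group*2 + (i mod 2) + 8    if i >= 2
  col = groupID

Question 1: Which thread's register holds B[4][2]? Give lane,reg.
10,0

c:2=>grp=2  r:4=>rB=0,tig=2,lo=0
L=2*4+2=10  i=0*2+0=0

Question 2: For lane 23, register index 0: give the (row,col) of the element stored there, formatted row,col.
L=23->gid=23>>2=5, tid=23&3=3
[0]->row 3·2+0+0=6  col gid=5

6,5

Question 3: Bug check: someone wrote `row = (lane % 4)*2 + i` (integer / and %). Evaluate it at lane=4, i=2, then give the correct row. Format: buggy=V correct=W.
`(lane % 4)*2 + i`[4,2]→2
lane 4: G=1 (4/4), T=0 (4%4)
i=2: r=0*2+0+8=8, c=G=1
row: 2 vs 8

buggy=2 correct=8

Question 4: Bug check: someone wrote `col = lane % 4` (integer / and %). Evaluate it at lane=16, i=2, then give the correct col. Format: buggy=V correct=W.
`lane % 4`[16,2]->0
lane 16: g=4 (16/4), t=0 (16%4)
i=2: r=0*2+0+8=8, c=g=4
col: 0 vs 4

buggy=0 correct=4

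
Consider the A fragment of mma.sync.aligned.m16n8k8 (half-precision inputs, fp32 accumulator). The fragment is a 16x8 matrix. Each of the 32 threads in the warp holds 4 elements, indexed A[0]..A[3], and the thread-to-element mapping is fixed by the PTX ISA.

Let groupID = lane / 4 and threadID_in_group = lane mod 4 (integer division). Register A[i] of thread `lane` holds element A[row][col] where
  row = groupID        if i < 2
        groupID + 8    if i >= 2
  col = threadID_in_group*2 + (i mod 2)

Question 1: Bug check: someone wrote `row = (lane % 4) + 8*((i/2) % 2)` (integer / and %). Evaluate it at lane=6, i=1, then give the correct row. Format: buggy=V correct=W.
buggy=2 correct=1

`(lane % 4) + 8*((i/2) % 2)`[6,1]->2
6: g=1,t=2
[1] (1+0,2*2+1) = (1,5)
row: 2 vs 1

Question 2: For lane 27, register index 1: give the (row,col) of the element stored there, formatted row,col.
6,7

27: grp=6,tig=3
[1] (6+0,3*2+1) = (6,7)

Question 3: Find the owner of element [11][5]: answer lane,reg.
r=11⇒gr=3,Rb=1  c=5⇒th=2,odd=1
L=3*4+2=14  i=1*2+1=3

14,3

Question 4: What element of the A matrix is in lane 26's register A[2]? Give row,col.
L=26=>grp=26>>2=6, tig=26&3=2
[2]=>row 6+8=14  col 2·2+0=4

14,4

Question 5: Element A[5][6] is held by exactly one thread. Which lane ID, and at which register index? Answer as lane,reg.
23,0

r=5⇒gr=5,Rb=0  c=6⇒th=3,odd=0
L=5*4+3=23  i=0*2+0=0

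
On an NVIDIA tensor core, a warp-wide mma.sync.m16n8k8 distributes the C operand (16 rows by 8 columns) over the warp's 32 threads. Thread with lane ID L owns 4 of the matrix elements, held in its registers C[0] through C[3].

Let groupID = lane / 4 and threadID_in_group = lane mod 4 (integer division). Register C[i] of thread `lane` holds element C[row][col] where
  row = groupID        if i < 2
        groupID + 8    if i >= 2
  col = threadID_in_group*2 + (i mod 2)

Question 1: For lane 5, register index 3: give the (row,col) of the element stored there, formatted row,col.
lane 5: G=1 (5/4), T=1 (5%4)
i=3: r=1+8=9, c=1*2+1=3

9,3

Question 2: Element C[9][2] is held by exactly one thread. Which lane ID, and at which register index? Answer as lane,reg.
5,2

r=9⇒gr=1,Rb=1  c=2⇒th=1,odd=0
L=1*4+1=5  i=1*2+0=2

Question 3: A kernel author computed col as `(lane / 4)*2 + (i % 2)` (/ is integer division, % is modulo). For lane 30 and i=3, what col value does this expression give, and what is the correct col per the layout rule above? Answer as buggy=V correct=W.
`(lane / 4)*2 + (i % 2)`[30,3]=>15
L=30=>grp=30>>2=7, tig=30&3=2
[3]=>row 7+8=15  col 2·2+1=5
col: 15 vs 5

buggy=15 correct=5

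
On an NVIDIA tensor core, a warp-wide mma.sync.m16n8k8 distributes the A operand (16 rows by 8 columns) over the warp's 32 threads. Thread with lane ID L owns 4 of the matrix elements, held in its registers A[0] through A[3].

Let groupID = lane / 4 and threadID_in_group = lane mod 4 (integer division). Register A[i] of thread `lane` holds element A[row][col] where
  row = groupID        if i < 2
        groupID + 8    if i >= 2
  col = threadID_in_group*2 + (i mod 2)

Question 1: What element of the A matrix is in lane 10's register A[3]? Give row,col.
10,5

lane 10->10/4=2, 10 mod 4=2
i=3  r:2+8->10  c:2·2+1->5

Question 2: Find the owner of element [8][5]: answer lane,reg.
2,3

r=8→G=0,rhi=1  c=5→T=2,p=1
L=0*4+2=2  i=1*2+1=3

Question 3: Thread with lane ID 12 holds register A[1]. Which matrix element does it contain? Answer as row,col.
3,1

lane 12=>12/4=3, 12 mod 4=0
i=1  r:3+0=>3  c:2·0+1=>1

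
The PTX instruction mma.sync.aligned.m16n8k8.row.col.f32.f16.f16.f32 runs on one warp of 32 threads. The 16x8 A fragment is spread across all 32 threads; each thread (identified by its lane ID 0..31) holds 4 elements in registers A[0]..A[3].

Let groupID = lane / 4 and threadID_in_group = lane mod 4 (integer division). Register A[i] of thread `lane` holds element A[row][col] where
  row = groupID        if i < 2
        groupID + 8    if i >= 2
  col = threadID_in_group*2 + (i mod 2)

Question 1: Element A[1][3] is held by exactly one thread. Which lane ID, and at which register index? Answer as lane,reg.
5,1

r=1⇒gr=1,Rb=0  c=3⇒th=1,odd=1
L=1*4+1=5  i=0*2+1=1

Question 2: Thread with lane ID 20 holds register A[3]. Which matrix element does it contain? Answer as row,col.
lane 20: gr=5 (20/4), th=0 (20%4)
i=3: r=5+8=13, c=0*2+1=1

13,1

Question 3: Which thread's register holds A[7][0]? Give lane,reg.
28,0

r=7->g=7,rb=0  c=0->t=0,b0=0
L=7*4+0=28  i=0*2+0=0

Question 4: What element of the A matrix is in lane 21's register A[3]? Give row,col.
13,3

lane 21=>21/4=5, 21 mod 4=1
i=3  r:5+8=>13  c:2·1+1=>3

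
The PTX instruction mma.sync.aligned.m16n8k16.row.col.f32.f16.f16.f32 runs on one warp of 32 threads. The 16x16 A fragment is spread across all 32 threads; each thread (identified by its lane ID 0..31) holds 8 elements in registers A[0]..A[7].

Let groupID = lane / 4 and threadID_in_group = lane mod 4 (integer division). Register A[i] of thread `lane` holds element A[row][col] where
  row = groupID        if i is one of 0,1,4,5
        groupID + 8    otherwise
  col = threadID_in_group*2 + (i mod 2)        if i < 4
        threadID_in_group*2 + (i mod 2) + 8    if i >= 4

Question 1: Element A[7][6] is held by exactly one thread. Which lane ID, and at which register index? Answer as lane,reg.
31,0

r: 7->gid=7,r8=0  c: 6->c8=0,tid=3,i&1=0
L=7*4+3=31  i=0*4+0*2+0=0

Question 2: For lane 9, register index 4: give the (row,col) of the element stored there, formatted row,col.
2,10

9: g=2,t=1
[4] (2+0,1*2+0+8) = (2,10)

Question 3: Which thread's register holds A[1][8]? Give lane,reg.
4,4

r=1->g=1,rb=0  c=8->cb=1,t=0,b0=0
L=1*4+0=4  i=1*4+0*2+0=4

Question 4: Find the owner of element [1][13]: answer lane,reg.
r=1⇒gr=1,Rb=0  c=13⇒Cb=1,th=2,odd=1
L=1*4+2=6  i=1*4+0*2+1=5

6,5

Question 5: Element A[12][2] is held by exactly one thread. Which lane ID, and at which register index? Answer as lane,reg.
17,2

r:12=>grp=4,rB=1  c:2=>cB=0,tig=1,lo=0
L=4*4+1=17  i=0*4+1*2+0=2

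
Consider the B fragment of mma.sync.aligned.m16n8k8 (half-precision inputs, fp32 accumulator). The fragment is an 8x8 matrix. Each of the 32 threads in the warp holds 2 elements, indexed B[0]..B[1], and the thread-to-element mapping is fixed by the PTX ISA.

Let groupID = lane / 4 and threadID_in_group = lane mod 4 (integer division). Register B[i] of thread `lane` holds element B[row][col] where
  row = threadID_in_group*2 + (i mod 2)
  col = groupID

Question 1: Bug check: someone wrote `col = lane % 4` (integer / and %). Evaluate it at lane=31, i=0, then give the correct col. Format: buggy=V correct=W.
`lane % 4`[31,0]→3
L=31→G=31>>2=7, T=31&3=3
[0]→row 3·2+0=6  col G=7
col: 3 vs 7

buggy=3 correct=7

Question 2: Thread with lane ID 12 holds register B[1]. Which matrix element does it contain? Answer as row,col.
L=12=>grp=12>>2=3, tig=12&3=0
[1]=>row 0·2+1=1  col grp=3

1,3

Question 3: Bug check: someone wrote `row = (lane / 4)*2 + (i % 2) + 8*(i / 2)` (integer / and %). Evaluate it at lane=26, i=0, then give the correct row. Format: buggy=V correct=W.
buggy=12 correct=4

`(lane / 4)*2 + (i % 2) + 8*(i / 2)`[26,0]=>12
26: grp=6,tig=2
[0] (2*2+0,6) = (4,6)
row: 12 vs 4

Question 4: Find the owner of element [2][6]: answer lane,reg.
25,0

c: 6->gid=6  r: 2->tid=1,i&1=0
L=6*4+1=25  i=0=0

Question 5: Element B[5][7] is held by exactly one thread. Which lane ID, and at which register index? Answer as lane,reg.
c=7->g=7  r=5->t=2,b0=1
L=7*4+2=30  i=1=1

30,1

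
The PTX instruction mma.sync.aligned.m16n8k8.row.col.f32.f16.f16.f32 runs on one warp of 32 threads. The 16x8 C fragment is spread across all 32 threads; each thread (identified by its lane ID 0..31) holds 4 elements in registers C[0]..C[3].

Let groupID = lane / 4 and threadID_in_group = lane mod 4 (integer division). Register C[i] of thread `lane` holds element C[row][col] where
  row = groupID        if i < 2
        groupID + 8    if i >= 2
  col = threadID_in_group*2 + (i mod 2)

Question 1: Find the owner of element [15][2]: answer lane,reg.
r=15→G=7,rhi=1  c=2→T=1,p=0
L=7*4+1=29  i=1*2+0=2

29,2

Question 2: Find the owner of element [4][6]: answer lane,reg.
r=4→G=4,rhi=0  c=6→T=3,p=0
L=4*4+3=19  i=0*2+0=0

19,0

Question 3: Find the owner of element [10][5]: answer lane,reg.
r: 10->gid=2,r8=1  c: 5->tid=2,i&1=1
L=2*4+2=10  i=1*2+1=3

10,3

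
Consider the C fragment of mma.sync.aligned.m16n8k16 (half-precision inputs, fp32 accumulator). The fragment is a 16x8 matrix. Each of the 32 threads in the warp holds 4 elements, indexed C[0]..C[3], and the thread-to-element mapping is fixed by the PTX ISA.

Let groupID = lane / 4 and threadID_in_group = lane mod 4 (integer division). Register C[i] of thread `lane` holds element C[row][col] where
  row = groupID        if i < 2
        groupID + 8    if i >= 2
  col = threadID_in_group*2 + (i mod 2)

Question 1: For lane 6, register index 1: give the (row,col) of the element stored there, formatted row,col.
L=6->gid=6>>2=1, tid=6&3=2
[1]->row 1+0=1  col 2·2+1=5

1,5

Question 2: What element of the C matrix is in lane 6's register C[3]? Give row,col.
9,5

lane 6: grp=1 (6/4), tig=2 (6%4)
i=3: r=1+8=9, c=2*2+1=5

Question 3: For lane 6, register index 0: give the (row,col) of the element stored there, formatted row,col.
1,4

lane 6: G=1 (6/4), T=2 (6%4)
i=0: r=1+0=1, c=2*2+0=4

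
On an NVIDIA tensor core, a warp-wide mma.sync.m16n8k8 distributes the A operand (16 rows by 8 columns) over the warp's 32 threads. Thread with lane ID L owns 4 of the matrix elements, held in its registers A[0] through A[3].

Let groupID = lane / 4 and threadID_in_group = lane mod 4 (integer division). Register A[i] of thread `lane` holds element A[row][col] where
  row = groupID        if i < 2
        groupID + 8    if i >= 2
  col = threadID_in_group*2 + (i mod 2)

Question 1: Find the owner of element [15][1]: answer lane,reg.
28,3

r=15->g=7,rb=1  c=1->t=0,b0=1
L=7*4+0=28  i=1*2+1=3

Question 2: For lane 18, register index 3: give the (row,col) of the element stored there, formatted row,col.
L=18⇒gr=18>>2=4, th=18&3=2
[3]⇒row 4+8=12  col 2·2+1=5

12,5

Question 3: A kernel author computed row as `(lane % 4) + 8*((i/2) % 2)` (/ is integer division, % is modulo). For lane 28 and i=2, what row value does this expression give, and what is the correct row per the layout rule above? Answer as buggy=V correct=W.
`(lane % 4) + 8*((i/2) % 2)`[28,2]=>8
28: grp=7,tig=0
[2] (7+8,0*2+0) = (15,0)
row: 8 vs 15

buggy=8 correct=15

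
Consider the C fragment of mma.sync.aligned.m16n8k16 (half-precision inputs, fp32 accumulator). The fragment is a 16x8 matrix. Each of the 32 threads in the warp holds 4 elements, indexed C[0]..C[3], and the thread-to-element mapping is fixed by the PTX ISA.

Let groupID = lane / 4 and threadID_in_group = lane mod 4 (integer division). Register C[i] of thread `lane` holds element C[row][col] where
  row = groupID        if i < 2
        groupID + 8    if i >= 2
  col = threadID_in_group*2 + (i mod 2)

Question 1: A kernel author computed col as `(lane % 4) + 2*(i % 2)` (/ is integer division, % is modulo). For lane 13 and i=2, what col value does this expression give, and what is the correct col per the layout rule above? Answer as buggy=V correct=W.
buggy=1 correct=2

`(lane % 4) + 2*(i % 2)`[13,2]→1
lane 13→13/4=3, 13 mod 4=1
i=2  r:3+8→11  c:2·1+0→2
col: 1 vs 2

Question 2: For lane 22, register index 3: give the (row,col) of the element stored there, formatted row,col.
13,5

lane 22: grp=5 (22/4), tig=2 (22%4)
i=3: r=5+8=13, c=2*2+1=5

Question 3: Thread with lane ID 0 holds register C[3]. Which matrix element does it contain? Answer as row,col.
lane 0: g=0 (0/4), t=0 (0%4)
i=3: r=0+8=8, c=0*2+1=1

8,1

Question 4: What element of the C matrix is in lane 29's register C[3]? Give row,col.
lane 29: grp=7 (29/4), tig=1 (29%4)
i=3: r=7+8=15, c=1*2+1=3

15,3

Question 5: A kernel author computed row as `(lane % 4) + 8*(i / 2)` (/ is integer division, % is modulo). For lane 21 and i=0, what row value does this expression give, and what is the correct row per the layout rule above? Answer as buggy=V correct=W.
`(lane % 4) + 8*(i / 2)`[21,0]=>1
L=21=>grp=21>>2=5, tig=21&3=1
[0]=>row 5+0=5  col 1·2+0=2
row: 1 vs 5

buggy=1 correct=5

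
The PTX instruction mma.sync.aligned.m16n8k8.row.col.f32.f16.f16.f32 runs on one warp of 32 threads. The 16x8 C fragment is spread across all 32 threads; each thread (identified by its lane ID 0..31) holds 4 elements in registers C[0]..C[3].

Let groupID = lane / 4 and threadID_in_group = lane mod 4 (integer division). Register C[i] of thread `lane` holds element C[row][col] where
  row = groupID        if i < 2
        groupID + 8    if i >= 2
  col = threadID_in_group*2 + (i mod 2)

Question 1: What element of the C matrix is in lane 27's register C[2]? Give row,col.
27: grp=6,tig=3
[2] (6+8,3*2+0) = (14,6)

14,6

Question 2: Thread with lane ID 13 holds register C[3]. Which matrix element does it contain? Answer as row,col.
11,3

lane 13→13/4=3, 13 mod 4=1
i=3  r:3+8→11  c:2·1+1→3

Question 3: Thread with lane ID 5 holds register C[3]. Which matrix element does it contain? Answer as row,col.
lane 5->5/4=1, 5 mod 4=1
i=3  r:1+8->9  c:2·1+1->3

9,3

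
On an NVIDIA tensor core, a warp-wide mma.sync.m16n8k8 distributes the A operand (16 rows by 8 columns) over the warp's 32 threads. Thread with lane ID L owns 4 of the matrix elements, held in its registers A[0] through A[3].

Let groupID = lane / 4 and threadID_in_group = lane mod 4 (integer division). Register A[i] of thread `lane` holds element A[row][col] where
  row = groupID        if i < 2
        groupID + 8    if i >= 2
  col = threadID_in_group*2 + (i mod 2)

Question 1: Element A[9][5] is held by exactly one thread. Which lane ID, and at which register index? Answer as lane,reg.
6,3

r=9→G=1,rhi=1  c=5→T=2,p=1
L=1*4+2=6  i=1*2+1=3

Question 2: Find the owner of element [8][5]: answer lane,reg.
r=8→G=0,rhi=1  c=5→T=2,p=1
L=0*4+2=2  i=1*2+1=3

2,3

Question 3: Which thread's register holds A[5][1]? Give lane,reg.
r=5->g=5,rb=0  c=1->t=0,b0=1
L=5*4+0=20  i=0*2+1=1

20,1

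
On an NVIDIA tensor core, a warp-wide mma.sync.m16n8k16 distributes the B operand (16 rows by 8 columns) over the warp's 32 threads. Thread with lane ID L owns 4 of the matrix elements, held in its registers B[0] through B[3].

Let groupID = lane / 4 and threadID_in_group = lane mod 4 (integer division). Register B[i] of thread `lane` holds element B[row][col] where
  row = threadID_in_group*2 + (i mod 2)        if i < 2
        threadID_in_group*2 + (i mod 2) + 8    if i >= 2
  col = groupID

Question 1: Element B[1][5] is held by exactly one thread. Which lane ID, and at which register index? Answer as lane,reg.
20,1

c=5→G=5  r=1→rhi=0,T=0,p=1
L=5*4+0=20  i=0*2+1=1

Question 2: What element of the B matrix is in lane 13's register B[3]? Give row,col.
11,3

13: gid=3,tid=1
[3] (1*2+1+8,3) = (11,3)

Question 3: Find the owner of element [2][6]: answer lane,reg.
25,0

c=6->g=6  r=2->rb=0,t=1,b0=0
L=6*4+1=25  i=0*2+0=0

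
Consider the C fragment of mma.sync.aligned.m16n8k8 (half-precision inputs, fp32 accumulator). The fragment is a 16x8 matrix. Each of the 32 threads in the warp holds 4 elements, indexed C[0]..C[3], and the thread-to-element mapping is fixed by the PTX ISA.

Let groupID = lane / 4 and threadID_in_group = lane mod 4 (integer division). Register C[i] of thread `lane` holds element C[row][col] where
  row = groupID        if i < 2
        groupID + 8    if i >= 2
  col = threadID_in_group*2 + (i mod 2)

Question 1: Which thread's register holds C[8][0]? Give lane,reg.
0,2

r: 8->gid=0,r8=1  c: 0->tid=0,i&1=0
L=0*4+0=0  i=1*2+0=2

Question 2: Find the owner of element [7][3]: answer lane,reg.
r=7→G=7,rhi=0  c=3→T=1,p=1
L=7*4+1=29  i=0*2+1=1

29,1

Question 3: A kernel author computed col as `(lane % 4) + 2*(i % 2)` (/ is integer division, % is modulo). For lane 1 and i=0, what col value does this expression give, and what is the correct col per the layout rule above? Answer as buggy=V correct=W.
buggy=1 correct=2

`(lane % 4) + 2*(i % 2)`[1,0]->1
lane 1->1/4=0, 1 mod 4=1
i=0  r:0+0->0  c:2·1+0->2
col: 1 vs 2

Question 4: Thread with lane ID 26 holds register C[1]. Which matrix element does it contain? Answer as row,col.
L=26->g=26>>2=6, t=26&3=2
[1]->row 6+0=6  col 2·2+1=5

6,5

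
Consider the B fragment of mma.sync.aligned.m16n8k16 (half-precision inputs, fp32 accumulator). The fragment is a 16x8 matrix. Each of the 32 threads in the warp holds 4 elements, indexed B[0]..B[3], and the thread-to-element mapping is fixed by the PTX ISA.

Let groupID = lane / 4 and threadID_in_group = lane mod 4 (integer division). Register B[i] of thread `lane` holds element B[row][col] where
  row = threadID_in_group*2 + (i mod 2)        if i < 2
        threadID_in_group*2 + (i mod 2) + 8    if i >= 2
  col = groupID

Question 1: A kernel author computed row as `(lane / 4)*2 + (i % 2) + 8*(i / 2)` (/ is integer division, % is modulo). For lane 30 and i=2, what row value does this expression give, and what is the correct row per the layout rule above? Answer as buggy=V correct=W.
`(lane / 4)*2 + (i % 2) + 8*(i / 2)`[30,2]->22
L=30->gid=30>>2=7, tid=30&3=2
[2]->row 2·2+0+8=12  col gid=7
row: 22 vs 12

buggy=22 correct=12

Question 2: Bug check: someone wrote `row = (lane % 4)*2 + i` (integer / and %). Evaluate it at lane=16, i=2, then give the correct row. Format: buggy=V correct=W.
`(lane % 4)*2 + i`[16,2]→2
lane 16→16/4=4, 16 mod 4=0
i=2  r:2·0+0+8→8  c:4
row: 2 vs 8

buggy=2 correct=8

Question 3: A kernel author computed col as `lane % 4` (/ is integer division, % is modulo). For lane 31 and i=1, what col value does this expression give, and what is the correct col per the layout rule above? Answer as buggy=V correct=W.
buggy=3 correct=7

`lane % 4`[31,1]->3
lane 31->31/4=7, 31 mod 4=3
i=1  r:2·3+1+0->7  c:7
col: 3 vs 7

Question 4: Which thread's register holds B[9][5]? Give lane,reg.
c=5->g=5  r=9->rb=1,t=0,b0=1
L=5*4+0=20  i=1*2+1=3

20,3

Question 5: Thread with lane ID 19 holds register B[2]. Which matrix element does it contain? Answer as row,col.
lane 19: gr=4 (19/4), th=3 (19%4)
i=2: r=3*2+0+8=14, c=gr=4

14,4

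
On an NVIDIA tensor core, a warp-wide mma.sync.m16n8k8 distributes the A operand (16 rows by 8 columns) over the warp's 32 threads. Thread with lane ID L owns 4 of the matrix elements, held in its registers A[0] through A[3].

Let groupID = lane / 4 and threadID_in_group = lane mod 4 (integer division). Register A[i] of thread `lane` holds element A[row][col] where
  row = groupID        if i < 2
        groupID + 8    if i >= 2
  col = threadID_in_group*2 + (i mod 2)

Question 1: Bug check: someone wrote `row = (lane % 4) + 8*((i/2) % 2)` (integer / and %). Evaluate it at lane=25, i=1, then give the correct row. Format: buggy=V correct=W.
buggy=1 correct=6

`(lane % 4) + 8*((i/2) % 2)`[25,1]=>1
lane 25=>25/4=6, 25 mod 4=1
i=1  r:6+0=>6  c:2·1+1=>3
row: 1 vs 6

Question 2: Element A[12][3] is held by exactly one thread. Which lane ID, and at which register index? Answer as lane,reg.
r: 12->gid=4,r8=1  c: 3->tid=1,i&1=1
L=4*4+1=17  i=1*2+1=3

17,3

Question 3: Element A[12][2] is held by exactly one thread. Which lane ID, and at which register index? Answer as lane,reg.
r=12⇒gr=4,Rb=1  c=2⇒th=1,odd=0
L=4*4+1=17  i=1*2+0=2

17,2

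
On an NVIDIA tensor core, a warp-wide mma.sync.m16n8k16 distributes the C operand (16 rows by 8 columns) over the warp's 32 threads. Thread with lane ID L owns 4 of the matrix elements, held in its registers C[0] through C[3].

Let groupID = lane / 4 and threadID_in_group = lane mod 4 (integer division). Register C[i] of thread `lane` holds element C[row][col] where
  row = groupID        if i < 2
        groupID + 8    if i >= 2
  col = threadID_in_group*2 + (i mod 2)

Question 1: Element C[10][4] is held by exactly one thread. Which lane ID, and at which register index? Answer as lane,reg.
10,2

r=10->g=2,rb=1  c=4->t=2,b0=0
L=2*4+2=10  i=1*2+0=2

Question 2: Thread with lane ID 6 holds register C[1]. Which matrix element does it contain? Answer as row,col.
1,5

lane 6: grp=1 (6/4), tig=2 (6%4)
i=1: r=1+0=1, c=2*2+1=5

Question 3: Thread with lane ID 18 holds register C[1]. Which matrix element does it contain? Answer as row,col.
lane 18: G=4 (18/4), T=2 (18%4)
i=1: r=4+0=4, c=2*2+1=5

4,5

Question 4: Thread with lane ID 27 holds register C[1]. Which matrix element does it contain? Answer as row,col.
lane 27=>27/4=6, 27 mod 4=3
i=1  r:6+0=>6  c:2·3+1=>7

6,7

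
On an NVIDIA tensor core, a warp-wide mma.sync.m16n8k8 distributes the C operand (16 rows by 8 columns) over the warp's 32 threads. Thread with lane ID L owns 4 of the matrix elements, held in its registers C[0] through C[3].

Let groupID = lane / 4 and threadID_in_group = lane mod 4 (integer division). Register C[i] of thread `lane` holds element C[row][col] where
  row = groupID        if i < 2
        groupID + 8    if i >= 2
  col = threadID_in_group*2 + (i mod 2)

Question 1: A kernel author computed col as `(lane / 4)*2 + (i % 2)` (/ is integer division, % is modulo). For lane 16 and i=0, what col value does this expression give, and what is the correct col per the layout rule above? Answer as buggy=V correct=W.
buggy=8 correct=0

`(lane / 4)*2 + (i % 2)`[16,0]⇒8
16: gr=4,th=0
[0] (4+0,0*2+0) = (4,0)
col: 8 vs 0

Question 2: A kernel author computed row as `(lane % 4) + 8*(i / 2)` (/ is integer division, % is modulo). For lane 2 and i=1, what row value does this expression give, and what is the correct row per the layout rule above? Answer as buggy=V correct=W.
buggy=2 correct=0

`(lane % 4) + 8*(i / 2)`[2,1]->2
2: g=0,t=2
[1] (0+0,2*2+1) = (0,5)
row: 2 vs 0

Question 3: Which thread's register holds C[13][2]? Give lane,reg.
r=13→G=5,rhi=1  c=2→T=1,p=0
L=5*4+1=21  i=1*2+0=2

21,2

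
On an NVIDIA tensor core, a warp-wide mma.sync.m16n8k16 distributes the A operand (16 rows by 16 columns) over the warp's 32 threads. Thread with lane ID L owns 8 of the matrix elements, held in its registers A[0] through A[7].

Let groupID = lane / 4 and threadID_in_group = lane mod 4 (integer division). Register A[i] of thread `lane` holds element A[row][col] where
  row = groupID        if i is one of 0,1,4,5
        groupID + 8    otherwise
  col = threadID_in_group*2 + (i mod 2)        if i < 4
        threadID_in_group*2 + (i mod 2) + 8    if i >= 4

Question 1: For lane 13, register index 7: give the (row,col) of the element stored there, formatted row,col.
11,11

lane 13->13/4=3, 13 mod 4=1
i=7  r:3+8->11  c:2·1+1+8->11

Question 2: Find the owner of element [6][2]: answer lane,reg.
r=6->g=6,rb=0  c=2->cb=0,t=1,b0=0
L=6*4+1=25  i=0*4+0*2+0=0

25,0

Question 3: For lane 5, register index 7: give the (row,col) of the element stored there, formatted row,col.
5: gid=1,tid=1
[7] (1+8,1*2+1+8) = (9,11)

9,11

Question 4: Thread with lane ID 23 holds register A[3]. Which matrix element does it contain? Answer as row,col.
13,7

L=23→G=23>>2=5, T=23&3=3
[3]→row 5+8=13  col 3·2+1+0=7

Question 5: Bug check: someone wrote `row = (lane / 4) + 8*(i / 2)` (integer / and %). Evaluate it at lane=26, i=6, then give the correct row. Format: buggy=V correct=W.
`(lane / 4) + 8*(i / 2)`[26,6]⇒30
lane 26: gr=6 (26/4), th=2 (26%4)
i=6: r=6+8=14, c=2*2+0+8=12
row: 30 vs 14

buggy=30 correct=14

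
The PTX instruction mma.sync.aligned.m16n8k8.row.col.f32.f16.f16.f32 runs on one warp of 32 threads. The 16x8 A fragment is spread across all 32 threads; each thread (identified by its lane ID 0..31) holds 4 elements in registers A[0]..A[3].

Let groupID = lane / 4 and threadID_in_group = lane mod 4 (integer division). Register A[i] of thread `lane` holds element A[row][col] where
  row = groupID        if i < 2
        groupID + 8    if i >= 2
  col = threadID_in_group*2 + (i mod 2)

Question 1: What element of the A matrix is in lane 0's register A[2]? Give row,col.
8,0

0: grp=0,tig=0
[2] (0+8,0*2+0) = (8,0)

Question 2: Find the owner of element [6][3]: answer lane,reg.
25,1

r: 6->gid=6,r8=0  c: 3->tid=1,i&1=1
L=6*4+1=25  i=0*2+1=1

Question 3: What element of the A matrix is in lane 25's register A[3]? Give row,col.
lane 25->25/4=6, 25 mod 4=1
i=3  r:6+8->14  c:2·1+1->3

14,3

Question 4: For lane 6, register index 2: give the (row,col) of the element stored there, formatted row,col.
9,4

lane 6=>6/4=1, 6 mod 4=2
i=2  r:1+8=>9  c:2·2+0=>4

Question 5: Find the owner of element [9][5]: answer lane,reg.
r=9⇒gr=1,Rb=1  c=5⇒th=2,odd=1
L=1*4+2=6  i=1*2+1=3

6,3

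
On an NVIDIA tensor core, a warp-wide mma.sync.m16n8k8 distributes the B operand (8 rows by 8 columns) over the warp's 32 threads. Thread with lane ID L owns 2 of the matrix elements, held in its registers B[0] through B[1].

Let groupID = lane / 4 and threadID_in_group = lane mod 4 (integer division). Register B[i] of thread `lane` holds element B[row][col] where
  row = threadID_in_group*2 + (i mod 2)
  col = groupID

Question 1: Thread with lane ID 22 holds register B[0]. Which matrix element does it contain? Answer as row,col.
4,5

lane 22→22/4=5, 22 mod 4=2
i=0  r:2·2+0→4  c:5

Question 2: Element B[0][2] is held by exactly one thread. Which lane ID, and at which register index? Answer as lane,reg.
8,0

c=2->g=2  r=0->t=0,b0=0
L=2*4+0=8  i=0=0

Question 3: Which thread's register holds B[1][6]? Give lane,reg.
24,1

c: 6->gid=6  r: 1->tid=0,i&1=1
L=6*4+0=24  i=1=1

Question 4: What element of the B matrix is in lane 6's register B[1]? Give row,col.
5,1

lane 6→6/4=1, 6 mod 4=2
i=1  r:2·2+1→5  c:1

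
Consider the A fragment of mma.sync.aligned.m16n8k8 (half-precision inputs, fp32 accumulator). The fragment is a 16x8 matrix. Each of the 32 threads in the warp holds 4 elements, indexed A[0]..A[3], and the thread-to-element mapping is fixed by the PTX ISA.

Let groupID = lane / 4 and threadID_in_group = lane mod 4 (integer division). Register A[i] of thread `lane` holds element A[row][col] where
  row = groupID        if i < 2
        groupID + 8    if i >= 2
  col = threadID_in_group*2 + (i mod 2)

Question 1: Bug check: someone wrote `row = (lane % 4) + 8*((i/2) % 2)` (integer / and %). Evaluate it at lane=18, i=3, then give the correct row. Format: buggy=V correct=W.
`(lane % 4) + 8*((i/2) % 2)`[18,3]→10
L=18→G=18>>2=4, T=18&3=2
[3]→row 4+8=12  col 2·2+1=5
row: 10 vs 12

buggy=10 correct=12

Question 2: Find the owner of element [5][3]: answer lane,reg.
21,1

r=5→G=5,rhi=0  c=3→T=1,p=1
L=5*4+1=21  i=0*2+1=1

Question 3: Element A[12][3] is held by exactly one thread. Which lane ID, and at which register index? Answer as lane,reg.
r:12=>grp=4,rB=1  c:3=>tig=1,lo=1
L=4*4+1=17  i=1*2+1=3

17,3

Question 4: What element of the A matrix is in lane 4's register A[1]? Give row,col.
1,1

4: g=1,t=0
[1] (1+0,0*2+1) = (1,1)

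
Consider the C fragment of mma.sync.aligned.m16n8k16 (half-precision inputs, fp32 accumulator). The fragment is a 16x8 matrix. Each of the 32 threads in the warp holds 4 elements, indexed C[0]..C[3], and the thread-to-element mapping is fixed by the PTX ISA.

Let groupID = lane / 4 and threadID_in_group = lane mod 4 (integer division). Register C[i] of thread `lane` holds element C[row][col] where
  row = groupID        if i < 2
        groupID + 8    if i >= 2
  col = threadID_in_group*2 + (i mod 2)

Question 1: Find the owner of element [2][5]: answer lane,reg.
r=2->g=2,rb=0  c=5->t=2,b0=1
L=2*4+2=10  i=0*2+1=1

10,1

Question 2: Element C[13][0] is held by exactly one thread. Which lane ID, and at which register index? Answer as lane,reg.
r:13=>grp=5,rB=1  c:0=>tig=0,lo=0
L=5*4+0=20  i=1*2+0=2

20,2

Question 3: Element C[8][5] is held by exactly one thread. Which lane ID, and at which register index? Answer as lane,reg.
r=8→G=0,rhi=1  c=5→T=2,p=1
L=0*4+2=2  i=1*2+1=3

2,3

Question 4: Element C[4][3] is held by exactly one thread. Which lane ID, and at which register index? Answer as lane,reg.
r=4->g=4,rb=0  c=3->t=1,b0=1
L=4*4+1=17  i=0*2+1=1

17,1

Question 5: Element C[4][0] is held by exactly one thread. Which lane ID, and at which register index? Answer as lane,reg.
16,0

r=4→G=4,rhi=0  c=0→T=0,p=0
L=4*4+0=16  i=0*2+0=0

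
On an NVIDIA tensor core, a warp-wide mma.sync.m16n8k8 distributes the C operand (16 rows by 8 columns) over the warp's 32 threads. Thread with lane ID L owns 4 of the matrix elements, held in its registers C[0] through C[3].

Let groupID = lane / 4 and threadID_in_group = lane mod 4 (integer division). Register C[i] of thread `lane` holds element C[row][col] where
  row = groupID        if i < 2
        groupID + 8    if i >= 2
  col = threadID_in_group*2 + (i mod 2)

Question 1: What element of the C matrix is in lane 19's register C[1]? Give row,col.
lane 19: G=4 (19/4), T=3 (19%4)
i=1: r=4+0=4, c=3*2+1=7

4,7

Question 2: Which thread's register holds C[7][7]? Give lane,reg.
r:7=>grp=7,rB=0  c:7=>tig=3,lo=1
L=7*4+3=31  i=0*2+1=1

31,1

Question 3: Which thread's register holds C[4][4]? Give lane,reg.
r:4=>grp=4,rB=0  c:4=>tig=2,lo=0
L=4*4+2=18  i=0*2+0=0

18,0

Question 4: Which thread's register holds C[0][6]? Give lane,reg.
3,0

r: 0->gid=0,r8=0  c: 6->tid=3,i&1=0
L=0*4+3=3  i=0*2+0=0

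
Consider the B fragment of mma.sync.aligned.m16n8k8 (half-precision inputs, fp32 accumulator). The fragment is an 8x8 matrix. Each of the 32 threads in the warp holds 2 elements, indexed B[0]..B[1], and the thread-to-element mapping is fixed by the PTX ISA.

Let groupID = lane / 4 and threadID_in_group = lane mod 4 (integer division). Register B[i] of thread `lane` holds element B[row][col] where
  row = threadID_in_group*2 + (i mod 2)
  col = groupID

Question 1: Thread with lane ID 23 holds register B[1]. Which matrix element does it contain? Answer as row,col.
23: grp=5,tig=3
[1] (3*2+1,5) = (7,5)

7,5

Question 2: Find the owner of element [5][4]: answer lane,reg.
18,1

c=4→G=4  r=5→T=2,p=1
L=4*4+2=18  i=1=1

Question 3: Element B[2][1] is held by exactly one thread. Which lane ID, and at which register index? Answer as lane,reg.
c=1->g=1  r=2->t=1,b0=0
L=1*4+1=5  i=0=0

5,0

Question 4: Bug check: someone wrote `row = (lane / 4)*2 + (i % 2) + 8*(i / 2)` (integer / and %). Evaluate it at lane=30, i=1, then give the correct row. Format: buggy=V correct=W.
buggy=15 correct=5

`(lane / 4)*2 + (i % 2) + 8*(i / 2)`[30,1]->15
lane 30->30/4=7, 30 mod 4=2
i=1  r:2·2+1->5  c:7
row: 15 vs 5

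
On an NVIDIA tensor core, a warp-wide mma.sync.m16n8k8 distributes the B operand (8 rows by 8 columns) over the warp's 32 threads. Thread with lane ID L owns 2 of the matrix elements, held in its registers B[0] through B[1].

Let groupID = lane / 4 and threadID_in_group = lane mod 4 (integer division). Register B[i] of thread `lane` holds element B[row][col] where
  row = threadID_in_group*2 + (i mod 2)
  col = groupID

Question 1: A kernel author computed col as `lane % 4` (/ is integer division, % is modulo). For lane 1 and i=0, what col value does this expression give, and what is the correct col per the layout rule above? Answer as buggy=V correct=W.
buggy=1 correct=0

`lane % 4`[1,0]->1
lane 1->1/4=0, 1 mod 4=1
i=0  r:2·1+0->2  c:0
col: 1 vs 0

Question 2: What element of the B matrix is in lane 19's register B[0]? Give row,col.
19: grp=4,tig=3
[0] (3*2+0,4) = (6,4)

6,4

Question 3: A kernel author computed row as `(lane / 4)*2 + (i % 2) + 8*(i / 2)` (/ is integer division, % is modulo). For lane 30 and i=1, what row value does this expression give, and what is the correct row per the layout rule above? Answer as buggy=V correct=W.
buggy=15 correct=5

`(lane / 4)*2 + (i % 2) + 8*(i / 2)`[30,1]->15
L=30->gid=30>>2=7, tid=30&3=2
[1]->row 2·2+1=5  col gid=7
row: 15 vs 5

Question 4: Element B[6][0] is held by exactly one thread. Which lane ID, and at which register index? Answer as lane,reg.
3,0

c: 0->gid=0  r: 6->tid=3,i&1=0
L=0*4+3=3  i=0=0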